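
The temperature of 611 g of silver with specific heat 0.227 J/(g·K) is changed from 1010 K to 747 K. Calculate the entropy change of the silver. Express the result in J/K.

ΔS = -41.8 J/K

ΔS = ∫dQ_rev/T = m c ln(T₂/T₁) = 611 × 0.227 × ln(747/1010) = -41.8 J/K.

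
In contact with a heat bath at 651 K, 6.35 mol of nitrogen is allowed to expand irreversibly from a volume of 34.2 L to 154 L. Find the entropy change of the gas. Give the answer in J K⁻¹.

ΔS_gas = 79.4 J/K

Entropy is a state function, so ΔS_gas depends only on the end states.
For an isothermal ideal gas ΔS_gas = nR ln(V₂/V₁) = 6.35 × 8.314 × ln(154/34.2) = 79.4 J/K.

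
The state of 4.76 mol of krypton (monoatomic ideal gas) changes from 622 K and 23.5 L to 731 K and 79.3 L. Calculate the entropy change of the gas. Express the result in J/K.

Entropy is a state function: ΔS = nC_V ln(T₂/T₁) + nR ln(V₂/V₁), with C_V = 3R/2 = 12.47 J mol⁻¹ K⁻¹ for a monoatomic ideal gas.
ΔS = 4.76 × [12.47 × ln(731/622) + 8.314 × ln(79.3/23.5)] = 57.7 J/K.

ΔS = 57.7 J/K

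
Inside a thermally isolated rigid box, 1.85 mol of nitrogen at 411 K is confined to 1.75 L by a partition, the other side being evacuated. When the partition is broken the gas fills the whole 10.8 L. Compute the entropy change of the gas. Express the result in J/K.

ΔS_gas = 28 J/K

For an ideal gas in free expansion Q = 0 and W = 0, so T is unchanged.
Entropy is a state function; using a reversible isothermal path, ΔS_gas = nR ln(V₂/V₁) = 1.85 × 8.314 × ln(10.8/1.75) = 28 J/K.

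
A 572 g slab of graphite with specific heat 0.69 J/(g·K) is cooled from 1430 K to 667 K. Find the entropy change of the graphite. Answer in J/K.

ΔS = ∫dQ_rev/T = m c ln(T₂/T₁) = 572 × 0.69 × ln(667/1430) = -301 J/K.

ΔS = -301 J/K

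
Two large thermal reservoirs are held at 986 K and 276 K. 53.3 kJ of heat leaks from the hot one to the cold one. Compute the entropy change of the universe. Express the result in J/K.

ΔS_total = 139 J/K

ΔS_hot = −Q/T_H = −53300/986 = -54.06 J/K and ΔS_cold = +Q/T_C = 53300/276 = 193.1 J/K.
ΔS_total = -54.06 + 193.1 = 139 J/K, positive as the second law requires.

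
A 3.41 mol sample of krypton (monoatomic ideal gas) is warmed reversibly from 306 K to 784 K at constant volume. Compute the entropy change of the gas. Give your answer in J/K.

At constant volume, ΔS = nC_V ln(T₂/T₁) with C_V = 3R/2 = 12.47 J mol⁻¹ K⁻¹.
ΔS = 3.41 × 12.47 × ln(784/306) = 40 J/K.

ΔS = 40 J/K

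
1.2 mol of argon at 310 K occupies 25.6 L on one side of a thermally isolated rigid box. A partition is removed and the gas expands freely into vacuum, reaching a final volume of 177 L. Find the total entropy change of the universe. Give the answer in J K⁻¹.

No heat is exchanged and no work is done, so the ideal-gas temperature stays constant.
Entropy is a state function; using a reversible isothermal path, ΔS_gas = nR ln(V₂/V₁) = 1.2 × 8.314 × ln(177/25.6) = 19.3 J/K.
The insulated surroundings exchange no heat, so ΔS_surr = 0 and ΔS_universe = ΔS_gas.

ΔS_universe = 19.3 J/K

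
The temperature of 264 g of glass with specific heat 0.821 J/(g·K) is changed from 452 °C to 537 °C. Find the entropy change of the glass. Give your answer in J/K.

In kelvin: T₁ = 725.15 K, T₂ = 810.15 K. ΔS = ∫dQ_rev/T = m c ln(T₂/T₁) = 264 × 0.821 × ln(810.15/725.15) = 24 J/K.

ΔS = 24 J/K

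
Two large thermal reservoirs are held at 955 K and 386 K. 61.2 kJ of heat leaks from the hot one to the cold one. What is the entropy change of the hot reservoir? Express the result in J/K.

The hot reservoir loses heat Q, so ΔS_hot = −Q/T_H = −61200/955 = -64.1 J/K.

ΔS_hot = -64.1 J/K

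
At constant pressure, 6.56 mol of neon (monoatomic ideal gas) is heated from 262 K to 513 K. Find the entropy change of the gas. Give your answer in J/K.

ΔS = 91.6 J/K

At constant pressure, ΔS = nC_p ln(T₂/T₁) with C_p = 5R/2 = 20.79 J mol⁻¹ K⁻¹.
ΔS = 6.56 × 20.79 × ln(513/262) = 91.6 J/K.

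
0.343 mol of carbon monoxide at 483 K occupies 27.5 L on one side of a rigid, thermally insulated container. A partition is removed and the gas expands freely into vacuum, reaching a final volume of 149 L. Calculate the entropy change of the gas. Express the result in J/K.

ΔS_gas = 4.82 J/K

No heat is exchanged and no work is done, so the ideal-gas temperature stays constant.
Entropy is a state function; using a reversible isothermal path, ΔS_gas = nR ln(V₂/V₁) = 0.343 × 8.314 × ln(149/27.5) = 4.82 J/K.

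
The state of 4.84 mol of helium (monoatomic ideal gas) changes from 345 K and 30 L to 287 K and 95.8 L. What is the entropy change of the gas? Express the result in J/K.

Entropy is a state function: ΔS = nC_V ln(T₂/T₁) + nR ln(V₂/V₁), with C_V = 3R/2 = 12.47 J mol⁻¹ K⁻¹ for a monoatomic ideal gas.
ΔS = 4.84 × [12.47 × ln(287/345) + 8.314 × ln(95.8/30)] = 35.6 J/K.

ΔS = 35.6 J/K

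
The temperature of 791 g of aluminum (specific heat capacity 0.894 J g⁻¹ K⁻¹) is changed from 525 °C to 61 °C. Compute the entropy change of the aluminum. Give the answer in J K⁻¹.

ΔS = -616 J/K

In kelvin: T₁ = 798.15 K, T₂ = 334.15 K. ΔS = ∫dQ_rev/T = m c ln(T₂/T₁) = 791 × 0.894 × ln(334.15/798.15) = -616 J/K.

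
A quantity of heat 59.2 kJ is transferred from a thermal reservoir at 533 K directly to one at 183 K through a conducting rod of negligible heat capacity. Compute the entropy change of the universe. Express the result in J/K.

ΔS_total = 212 J/K

ΔS_hot = −Q/T_H = −59200/533 = -111.1 J/K and ΔS_cold = +Q/T_C = 59200/183 = 323.5 J/K.
ΔS_total = -111.1 + 323.5 = 212 J/K, positive as the second law requires.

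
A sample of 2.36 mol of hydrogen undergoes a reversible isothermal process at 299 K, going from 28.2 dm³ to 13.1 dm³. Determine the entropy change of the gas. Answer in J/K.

For an isothermal ideal gas ΔS_gas = nR ln(V₂/V₁) = 2.36 × 8.314 × ln(13.1/28.2) = -15 J/K.

ΔS_gas = -15 J/K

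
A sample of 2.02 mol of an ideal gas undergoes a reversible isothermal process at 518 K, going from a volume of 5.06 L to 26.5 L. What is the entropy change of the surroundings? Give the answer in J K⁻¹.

ΔS_surr = -27.8 J/K

For an isothermal ideal gas ΔS_gas = nR ln(V₂/V₁) = 2.02 × 8.314 × ln(26.5/5.06) = 27.8 J/K.
The process is reversible, so ΔS_surr = −ΔS_gas = -27.8 J/K and ΔS_universe = 0.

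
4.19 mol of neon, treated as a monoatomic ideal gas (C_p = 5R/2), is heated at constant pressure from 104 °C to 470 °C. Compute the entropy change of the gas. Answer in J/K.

ΔS = 59.1 J/K

In kelvin: T₁ = 377.15 K, T₂ = 743.15 K. At constant pressure, ΔS = nC_p ln(T₂/T₁) with C_p = 5R/2 = 20.79 J mol⁻¹ K⁻¹.
ΔS = 4.19 × 20.79 × ln(743.15/377.15) = 59.1 J/K.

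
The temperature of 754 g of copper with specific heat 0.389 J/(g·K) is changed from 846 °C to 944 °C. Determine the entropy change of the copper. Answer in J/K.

ΔS = 24.6 J/K

In kelvin: T₁ = 1119.15 K, T₂ = 1217.15 K. ΔS = ∫dQ_rev/T = m c ln(T₂/T₁) = 754 × 0.389 × ln(1217.15/1119.15) = 24.6 J/K.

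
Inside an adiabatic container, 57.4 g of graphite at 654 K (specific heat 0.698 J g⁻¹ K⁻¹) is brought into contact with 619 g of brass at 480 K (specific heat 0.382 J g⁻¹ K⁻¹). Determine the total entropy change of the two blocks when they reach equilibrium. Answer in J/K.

Energy balance: T_f = (m₁c₁T₁ + m₂c₂T₂)/(m₁c₁ + m₂c₂) = 505.21 K.
ΔS₁ = m₁c₁ ln(T_f/T₁) = 40.0652 × ln(505.21/654) = -10.34 J/K.
ΔS₂ = m₂c₂ ln(T_f/T₂) = 236.458 × ln(505.21/480) = 12.1 J/K.
ΔS_total = -10.34 + 12.1 = 1.76 J/K.

ΔS_total = 1.76 J/K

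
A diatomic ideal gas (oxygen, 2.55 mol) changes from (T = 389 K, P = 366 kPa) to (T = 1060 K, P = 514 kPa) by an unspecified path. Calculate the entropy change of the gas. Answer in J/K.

ΔS = nC_p ln(T₂/T₁) − nR ln(P₂/P₁), with C_p = 7R/2 = 29.1 J mol⁻¹ K⁻¹ for a diatomic ideal gas.
ΔS = 2.55 × [29.1 × ln(1060/389) − 8.314 × ln(514/366)] = 67.2 J/K.

ΔS = 67.2 J/K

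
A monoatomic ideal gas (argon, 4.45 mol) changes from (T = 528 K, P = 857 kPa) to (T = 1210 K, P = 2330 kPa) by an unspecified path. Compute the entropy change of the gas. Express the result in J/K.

ΔS = 39.7 J/K

ΔS = nC_p ln(T₂/T₁) − nR ln(P₂/P₁), with C_p = 5R/2 = 20.79 J mol⁻¹ K⁻¹ for a monoatomic ideal gas.
ΔS = 4.45 × [20.79 × ln(1210/528) − 8.314 × ln(2330/857)] = 39.7 J/K.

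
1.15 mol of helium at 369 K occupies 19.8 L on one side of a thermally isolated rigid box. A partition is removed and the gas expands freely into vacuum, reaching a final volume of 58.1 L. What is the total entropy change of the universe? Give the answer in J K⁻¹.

ΔS_universe = 10.3 J/K

For an ideal gas in free expansion Q = 0 and W = 0, so T is unchanged.
Entropy is a state function; using a reversible isothermal path, ΔS_gas = nR ln(V₂/V₁) = 1.15 × 8.314 × ln(58.1/19.8) = 10.3 J/K.
The insulated surroundings exchange no heat, so ΔS_surr = 0 and ΔS_universe = ΔS_gas.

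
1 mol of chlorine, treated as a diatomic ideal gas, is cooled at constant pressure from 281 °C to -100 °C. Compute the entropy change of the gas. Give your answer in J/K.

In kelvin: T₁ = 554.15 K, T₂ = 173.15 K. At constant pressure, ΔS = nC_p ln(T₂/T₁) with C_p = 7R/2 = 29.1 J mol⁻¹ K⁻¹.
ΔS = 1 × 29.1 × ln(173.15/554.15) = -33.9 J/K.

ΔS = -33.9 J/K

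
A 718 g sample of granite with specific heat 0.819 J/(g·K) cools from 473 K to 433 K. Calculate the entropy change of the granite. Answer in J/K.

ΔS = ∫dQ_rev/T = m c ln(T₂/T₁) = 718 × 0.819 × ln(433/473) = -52 J/K.

ΔS = -52 J/K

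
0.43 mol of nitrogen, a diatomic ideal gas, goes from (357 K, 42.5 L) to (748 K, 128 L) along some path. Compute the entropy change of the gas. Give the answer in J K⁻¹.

Entropy is a state function: ΔS = nC_V ln(T₂/T₁) + nR ln(V₂/V₁), with C_V = 5R/2 = 20.79 J mol⁻¹ K⁻¹ for a diatomic ideal gas.
ΔS = 0.43 × [20.79 × ln(748/357) + 8.314 × ln(128/42.5)] = 10.6 J/K.

ΔS = 10.6 J/K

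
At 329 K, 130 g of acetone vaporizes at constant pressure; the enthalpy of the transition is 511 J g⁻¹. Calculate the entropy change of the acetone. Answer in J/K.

Heat absorbed by the substance: Q = mL = 130 × 511 = 66430 J.
At constant T, ΔS = Q_rev/T = 66430 / 329 = 202 J/K.

ΔS = 202 J/K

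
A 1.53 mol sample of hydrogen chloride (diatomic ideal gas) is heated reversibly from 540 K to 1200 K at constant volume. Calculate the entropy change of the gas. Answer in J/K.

ΔS = 25.4 J/K

At constant volume, ΔS = nC_V ln(T₂/T₁) with C_V = 5R/2 = 20.79 J mol⁻¹ K⁻¹.
ΔS = 1.53 × 20.79 × ln(1200/540) = 25.4 J/K.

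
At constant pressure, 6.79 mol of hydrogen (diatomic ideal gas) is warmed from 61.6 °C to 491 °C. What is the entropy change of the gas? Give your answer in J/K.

ΔS = 163 J/K

In kelvin: T₁ = 334.75 K, T₂ = 764.15 K. At constant pressure, ΔS = nC_p ln(T₂/T₁) with C_p = 7R/2 = 29.1 J mol⁻¹ K⁻¹.
ΔS = 6.79 × 29.1 × ln(764.15/334.75) = 163 J/K.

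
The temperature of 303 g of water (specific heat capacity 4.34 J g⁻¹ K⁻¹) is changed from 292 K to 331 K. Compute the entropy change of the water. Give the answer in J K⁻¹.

ΔS = 165 J/K

ΔS = ∫dQ_rev/T = m c ln(T₂/T₁) = 303 × 4.34 × ln(331/292) = 165 J/K.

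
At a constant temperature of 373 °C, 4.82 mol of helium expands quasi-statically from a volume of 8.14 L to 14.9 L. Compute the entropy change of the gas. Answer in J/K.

For an isothermal ideal gas ΔS_gas = nR ln(V₂/V₁) = 4.82 × 8.314 × ln(14.9/8.14) = 24.2 J/K.

ΔS_gas = 24.2 J/K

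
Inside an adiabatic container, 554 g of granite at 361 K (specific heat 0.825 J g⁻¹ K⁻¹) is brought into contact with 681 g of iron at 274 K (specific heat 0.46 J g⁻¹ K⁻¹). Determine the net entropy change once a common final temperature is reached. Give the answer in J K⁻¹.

Energy balance: T_f = (m₁c₁T₁ + m₂c₂T₂)/(m₁c₁ + m₂c₂) = 325.62 K.
ΔS₁ = m₁c₁ ln(T_f/T₁) = 457.05 × ln(325.62/361) = -47.14 J/K.
ΔS₂ = m₂c₂ ln(T_f/T₂) = 313.26 × ln(325.62/274) = 54.07 J/K.
ΔS_total = -47.14 + 54.07 = 6.93 J/K.

ΔS_total = 6.93 J/K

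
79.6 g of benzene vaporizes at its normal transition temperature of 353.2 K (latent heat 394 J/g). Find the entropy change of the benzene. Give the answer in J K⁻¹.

Heat absorbed by the substance: Q = mL = 79.6 × 394 = 31362.4 J.
At constant T, ΔS = Q_rev/T = 31362.4 / 353.2 = 88.8 J/K.

ΔS = 88.8 J/K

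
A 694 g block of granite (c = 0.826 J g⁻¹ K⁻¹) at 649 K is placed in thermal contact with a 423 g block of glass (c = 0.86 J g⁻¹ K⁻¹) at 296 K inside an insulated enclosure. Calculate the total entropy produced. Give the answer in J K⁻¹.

Energy balance: T_f = (m₁c₁T₁ + m₂c₂T₂)/(m₁c₁ + m₂c₂) = 511.96 K.
ΔS₁ = m₁c₁ ln(T_f/T₁) = 573.244 × ln(511.96/649) = -136 J/K.
ΔS₂ = m₂c₂ ln(T_f/T₂) = 363.78 × ln(511.96/296) = 199.3 J/K.
ΔS_total = -136 + 199.3 = 63.3 J/K.

ΔS_total = 63.3 J/K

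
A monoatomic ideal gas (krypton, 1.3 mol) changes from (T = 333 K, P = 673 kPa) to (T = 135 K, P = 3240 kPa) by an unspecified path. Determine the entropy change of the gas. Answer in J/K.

ΔS = nC_p ln(T₂/T₁) − nR ln(P₂/P₁), with C_p = 5R/2 = 20.79 J mol⁻¹ K⁻¹ for a monoatomic ideal gas.
ΔS = 1.3 × [20.79 × ln(135/333) − 8.314 × ln(3240/673)] = -41.4 J/K.

ΔS = -41.4 J/K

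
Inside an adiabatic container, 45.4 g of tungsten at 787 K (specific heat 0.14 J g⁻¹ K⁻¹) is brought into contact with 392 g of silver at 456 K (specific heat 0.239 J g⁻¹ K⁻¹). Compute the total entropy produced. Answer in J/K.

Energy balance: T_f = (m₁c₁T₁ + m₂c₂T₂)/(m₁c₁ + m₂c₂) = 477.03 K.
ΔS₁ = m₁c₁ ln(T_f/T₁) = 6.356 × ln(477.03/787) = -3.182 J/K.
ΔS₂ = m₂c₂ ln(T_f/T₂) = 93.688 × ln(477.03/456) = 4.224 J/K.
ΔS_total = -3.182 + 4.224 = 1.04 J/K.

ΔS_total = 1.04 J/K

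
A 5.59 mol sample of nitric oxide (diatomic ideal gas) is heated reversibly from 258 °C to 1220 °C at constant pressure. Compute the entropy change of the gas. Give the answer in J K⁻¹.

In kelvin: T₁ = 531.15 K, T₂ = 1493.15 K. At constant pressure, ΔS = nC_p ln(T₂/T₁) with C_p = 7R/2 = 29.1 J mol⁻¹ K⁻¹.
ΔS = 5.59 × 29.1 × ln(1493.15/531.15) = 168 J/K.

ΔS = 168 J/K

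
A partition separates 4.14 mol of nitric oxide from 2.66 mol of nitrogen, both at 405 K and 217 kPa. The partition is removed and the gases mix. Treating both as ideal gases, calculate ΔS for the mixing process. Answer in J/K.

Mole fractions: x_A = 4.14/6.8 = 0.609, x_B = 0.391.
ΔS_mix = −R(n_A ln x_A + n_B ln x_B) = −8.314 × (4.14 ln 0.609 + 2.66 ln 0.391) = 37.8 J/K.

ΔS_mix = 37.8 J/K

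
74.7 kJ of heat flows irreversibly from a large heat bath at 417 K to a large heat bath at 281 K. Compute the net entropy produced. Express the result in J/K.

ΔS_hot = −Q/T_H = −74700/417 = -179.1 J/K and ΔS_cold = +Q/T_C = 74700/281 = 265.8 J/K.
ΔS_total = -179.1 + 265.8 = 86.7 J/K, positive as the second law requires.

ΔS_total = 86.7 J/K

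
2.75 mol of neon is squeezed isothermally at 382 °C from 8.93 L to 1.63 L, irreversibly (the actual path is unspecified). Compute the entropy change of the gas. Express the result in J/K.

ΔS_gas = -38.9 J/K

Entropy is a state function, so ΔS_gas depends only on the end states.
For an isothermal ideal gas ΔS_gas = nR ln(V₂/V₁) = 2.75 × 8.314 × ln(1.63/8.93) = -38.9 J/K.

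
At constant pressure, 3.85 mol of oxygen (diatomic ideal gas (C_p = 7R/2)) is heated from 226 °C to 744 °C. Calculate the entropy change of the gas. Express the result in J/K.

In kelvin: T₁ = 499.15 K, T₂ = 1017.15 K. At constant pressure, ΔS = nC_p ln(T₂/T₁) with C_p = 7R/2 = 29.1 J mol⁻¹ K⁻¹.
ΔS = 3.85 × 29.1 × ln(1017.15/499.15) = 79.7 J/K.

ΔS = 79.7 J/K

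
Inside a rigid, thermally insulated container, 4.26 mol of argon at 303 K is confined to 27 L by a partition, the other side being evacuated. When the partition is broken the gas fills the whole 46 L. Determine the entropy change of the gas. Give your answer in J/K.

For an ideal gas in free expansion Q = 0 and W = 0, so T is unchanged.
Entropy is a state function; using a reversible isothermal path, ΔS_gas = nR ln(V₂/V₁) = 4.26 × 8.314 × ln(46/27) = 18.9 J/K.

ΔS_gas = 18.9 J/K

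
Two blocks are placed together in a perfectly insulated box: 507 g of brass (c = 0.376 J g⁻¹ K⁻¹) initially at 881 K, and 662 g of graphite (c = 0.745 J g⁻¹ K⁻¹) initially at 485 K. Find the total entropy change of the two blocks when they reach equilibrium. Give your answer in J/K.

Energy balance: T_f = (m₁c₁T₁ + m₂c₂T₂)/(m₁c₁ + m₂c₂) = 595.39 K.
ΔS₁ = m₁c₁ ln(T_f/T₁) = 190.632 × ln(595.39/881) = -74.7 J/K.
ΔS₂ = m₂c₂ ln(T_f/T₂) = 493.19 × ln(595.39/485) = 101.1 J/K.
ΔS_total = -74.7 + 101.1 = 26.4 J/K.

ΔS_total = 26.4 J/K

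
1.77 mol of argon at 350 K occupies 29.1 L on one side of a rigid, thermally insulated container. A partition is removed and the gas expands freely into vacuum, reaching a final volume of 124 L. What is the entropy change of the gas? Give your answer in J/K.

ΔS_gas = 21.3 J/K

No heat is exchanged and no work is done, so the ideal-gas temperature stays constant.
Entropy is a state function; using a reversible isothermal path, ΔS_gas = nR ln(V₂/V₁) = 1.77 × 8.314 × ln(124/29.1) = 21.3 J/K.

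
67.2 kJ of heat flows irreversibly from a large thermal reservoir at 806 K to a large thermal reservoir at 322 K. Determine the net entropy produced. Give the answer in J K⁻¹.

ΔS_hot = −Q/T_H = −67200/806 = -83.37 J/K and ΔS_cold = +Q/T_C = 67200/322 = 208.7 J/K.
ΔS_total = -83.37 + 208.7 = 125 J/K, positive as the second law requires.

ΔS_total = 125 J/K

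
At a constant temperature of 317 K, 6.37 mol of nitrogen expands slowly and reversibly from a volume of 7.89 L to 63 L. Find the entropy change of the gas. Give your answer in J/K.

For an isothermal ideal gas ΔS_gas = nR ln(V₂/V₁) = 6.37 × 8.314 × ln(63/7.89) = 110 J/K.

ΔS_gas = 110 J/K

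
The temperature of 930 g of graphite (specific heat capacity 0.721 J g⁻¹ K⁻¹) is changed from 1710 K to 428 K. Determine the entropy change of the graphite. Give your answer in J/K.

ΔS = -929 J/K

ΔS = ∫dQ_rev/T = m c ln(T₂/T₁) = 930 × 0.721 × ln(428/1710) = -929 J/K.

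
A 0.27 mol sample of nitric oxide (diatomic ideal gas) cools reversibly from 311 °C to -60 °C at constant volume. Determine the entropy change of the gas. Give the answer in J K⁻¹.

In kelvin: T₁ = 584.15 K, T₂ = 213.15 K. At constant volume, ΔS = nC_V ln(T₂/T₁) with C_V = 5R/2 = 20.79 J mol⁻¹ K⁻¹.
ΔS = 0.27 × 20.79 × ln(213.15/584.15) = -5.66 J/K.

ΔS = -5.66 J/K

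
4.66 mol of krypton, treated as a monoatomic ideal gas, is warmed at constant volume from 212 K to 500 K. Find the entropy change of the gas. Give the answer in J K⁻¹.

At constant volume, ΔS = nC_V ln(T₂/T₁) with C_V = 3R/2 = 12.47 J mol⁻¹ K⁻¹.
ΔS = 4.66 × 12.47 × ln(500/212) = 49.9 J/K.

ΔS = 49.9 J/K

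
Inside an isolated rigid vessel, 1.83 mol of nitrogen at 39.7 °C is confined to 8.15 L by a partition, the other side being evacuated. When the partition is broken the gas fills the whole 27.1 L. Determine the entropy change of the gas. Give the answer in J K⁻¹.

ΔS_gas = 18.3 J/K

For an ideal gas in free expansion Q = 0 and W = 0, so T is unchanged.
Entropy is a state function; using a reversible isothermal path, ΔS_gas = nR ln(V₂/V₁) = 1.83 × 8.314 × ln(27.1/8.15) = 18.3 J/K.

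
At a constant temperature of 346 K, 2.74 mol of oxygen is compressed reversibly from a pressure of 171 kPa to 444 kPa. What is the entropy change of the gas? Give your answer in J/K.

ΔS_gas = -21.7 J/K

For an isothermal ideal gas ΔS_gas = nR ln(P₁/P₂) = 2.74 × 8.314 × ln(171/444) = -21.7 J/K.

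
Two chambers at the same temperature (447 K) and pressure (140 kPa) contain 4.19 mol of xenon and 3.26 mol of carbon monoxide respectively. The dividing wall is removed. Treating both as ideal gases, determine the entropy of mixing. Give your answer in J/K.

Mole fractions: x_A = 4.19/7.45 = 0.562, x_B = 0.438.
ΔS_mix = −R(n_A ln x_A + n_B ln x_B) = −8.314 × (4.19 ln 0.562 + 3.26 ln 0.438) = 42.4 J/K.

ΔS_mix = 42.4 J/K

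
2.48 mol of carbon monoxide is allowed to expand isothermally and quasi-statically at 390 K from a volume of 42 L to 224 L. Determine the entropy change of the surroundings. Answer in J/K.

For an isothermal ideal gas ΔS_gas = nR ln(V₂/V₁) = 2.48 × 8.314 × ln(224/42) = 34.5 J/K.
The process is reversible, so ΔS_surr = −ΔS_gas = -34.5 J/K and ΔS_universe = 0.

ΔS_surr = -34.5 J/K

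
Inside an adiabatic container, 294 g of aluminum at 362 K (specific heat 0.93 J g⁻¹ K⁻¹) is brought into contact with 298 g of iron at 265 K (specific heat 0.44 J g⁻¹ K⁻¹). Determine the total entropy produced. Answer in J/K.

ΔS_total = 4.14 J/K

Energy balance: T_f = (m₁c₁T₁ + m₂c₂T₂)/(m₁c₁ + m₂c₂) = 330.56 K.
ΔS₁ = m₁c₁ ln(T_f/T₁) = 273.42 × ln(330.56/362) = -24.842 J/K.
ΔS₂ = m₂c₂ ln(T_f/T₂) = 131.12 × ln(330.56/265) = 28.985 J/K.
ΔS_total = -24.842 + 28.985 = 4.14 J/K.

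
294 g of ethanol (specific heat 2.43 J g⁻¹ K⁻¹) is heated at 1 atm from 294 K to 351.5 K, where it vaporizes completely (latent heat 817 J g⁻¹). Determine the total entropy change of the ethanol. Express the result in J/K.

ΔS = 811 J/K

Warming step: ΔS₁ = m c ln(T_tr/T_i) = 294 × 2.43 × ln(351.5/294) = 127.6 J/K.
Phase change: ΔS₂ = +mL/T_tr = 294 × 817 / 351.5 = 683.4 J/K.
ΔS_total = (127.6) + (683.4) = 811 J/K.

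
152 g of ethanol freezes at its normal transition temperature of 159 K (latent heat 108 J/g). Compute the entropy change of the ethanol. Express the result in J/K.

Heat released by the substance: Q = −mL = −152 × 108 = −16416 J.
At constant T, ΔS = Q_rev/T = −16416 / 159 = -103 J/K.

ΔS = -103 J/K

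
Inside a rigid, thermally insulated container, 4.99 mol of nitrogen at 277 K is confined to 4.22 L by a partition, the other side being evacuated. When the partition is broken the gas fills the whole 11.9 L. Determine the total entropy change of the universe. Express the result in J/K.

For an ideal gas in free expansion Q = 0 and W = 0, so T is unchanged.
Entropy is a state function; using a reversible isothermal path, ΔS_gas = nR ln(V₂/V₁) = 4.99 × 8.314 × ln(11.9/4.22) = 43 J/K.
The insulated surroundings exchange no heat, so ΔS_surr = 0 and ΔS_universe = ΔS_gas.

ΔS_universe = 43 J/K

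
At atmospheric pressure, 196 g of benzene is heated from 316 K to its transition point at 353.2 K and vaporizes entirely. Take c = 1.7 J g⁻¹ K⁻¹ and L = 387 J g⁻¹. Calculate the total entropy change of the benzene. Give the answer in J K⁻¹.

ΔS = 252 J/K

Warming step: ΔS₁ = m c ln(T_tr/T_i) = 196 × 1.7 × ln(353.2/316) = 37.08 J/K.
Phase change: ΔS₂ = +mL/T_tr = 196 × 387 / 353.2 = 214.8 J/K.
ΔS_total = (37.08) + (214.8) = 252 J/K.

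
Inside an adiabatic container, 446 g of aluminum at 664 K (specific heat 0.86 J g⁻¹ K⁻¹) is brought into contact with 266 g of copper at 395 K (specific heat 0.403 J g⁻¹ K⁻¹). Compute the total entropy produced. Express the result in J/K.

ΔS_total = 10.2 J/K

Energy balance: T_f = (m₁c₁T₁ + m₂c₂T₂)/(m₁c₁ + m₂c₂) = 605.24 K.
ΔS₁ = m₁c₁ ln(T_f/T₁) = 383.56 × ln(605.24/664) = -35.54 J/K.
ΔS₂ = m₂c₂ ln(T_f/T₂) = 107.198 × ln(605.24/395) = 45.75 J/K.
ΔS_total = -35.54 + 45.75 = 10.2 J/K.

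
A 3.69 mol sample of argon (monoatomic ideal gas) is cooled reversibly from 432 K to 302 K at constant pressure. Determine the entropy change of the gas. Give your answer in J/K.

ΔS = -27.5 J/K

At constant pressure, ΔS = nC_p ln(T₂/T₁) with C_p = 5R/2 = 20.79 J mol⁻¹ K⁻¹.
ΔS = 3.69 × 20.79 × ln(302/432) = -27.5 J/K.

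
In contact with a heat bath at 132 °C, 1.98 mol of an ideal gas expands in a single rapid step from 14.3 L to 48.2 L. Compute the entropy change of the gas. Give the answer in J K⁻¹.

Entropy is a state function, so ΔS_gas depends only on the end states.
For an isothermal ideal gas ΔS_gas = nR ln(V₂/V₁) = 1.98 × 8.314 × ln(48.2/14.3) = 20 J/K.

ΔS_gas = 20 J/K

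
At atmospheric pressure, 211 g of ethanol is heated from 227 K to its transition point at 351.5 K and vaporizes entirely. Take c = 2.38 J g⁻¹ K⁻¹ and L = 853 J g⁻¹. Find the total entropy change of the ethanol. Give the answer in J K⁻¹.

ΔS = 732 J/K

Warming step: ΔS₁ = m c ln(T_tr/T_i) = 211 × 2.38 × ln(351.5/227) = 219.6 J/K.
Phase change: ΔS₂ = +mL/T_tr = 211 × 853 / 351.5 = 512 J/K.
ΔS_total = (219.6) + (512) = 732 J/K.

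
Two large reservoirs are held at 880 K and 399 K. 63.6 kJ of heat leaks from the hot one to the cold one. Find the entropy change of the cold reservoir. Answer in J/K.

The cold reservoir gains heat Q, so ΔS_cold = +Q/T_C = 63600/399 = 159 J/K.

ΔS_cold = 159 J/K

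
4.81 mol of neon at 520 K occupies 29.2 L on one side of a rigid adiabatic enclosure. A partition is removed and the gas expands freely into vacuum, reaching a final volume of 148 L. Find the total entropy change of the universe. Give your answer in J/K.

No heat is exchanged and no work is done, so the ideal-gas temperature stays constant.
Entropy is a state function; using a reversible isothermal path, ΔS_gas = nR ln(V₂/V₁) = 4.81 × 8.314 × ln(148/29.2) = 64.9 J/K.
The insulated surroundings exchange no heat, so ΔS_surr = 0 and ΔS_universe = ΔS_gas.

ΔS_universe = 64.9 J/K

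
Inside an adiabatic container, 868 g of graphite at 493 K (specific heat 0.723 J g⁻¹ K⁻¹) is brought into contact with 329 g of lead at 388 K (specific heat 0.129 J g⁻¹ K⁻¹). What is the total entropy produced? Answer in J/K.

ΔS_total = 1.06 J/K

Energy balance: T_f = (m₁c₁T₁ + m₂c₂T₂)/(m₁c₁ + m₂c₂) = 486.35 K.
ΔS₁ = m₁c₁ ln(T_f/T₁) = 627.564 × ln(486.35/493) = -8.524 J/K.
ΔS₂ = m₂c₂ ln(T_f/T₂) = 42.441 × ln(486.35/388) = 9.588 J/K.
ΔS_total = -8.524 + 9.588 = 1.06 J/K.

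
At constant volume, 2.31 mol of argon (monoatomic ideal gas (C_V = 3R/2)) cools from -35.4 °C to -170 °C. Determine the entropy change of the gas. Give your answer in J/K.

In kelvin: T₁ = 237.75 K, T₂ = 103.15 K. At constant volume, ΔS = nC_V ln(T₂/T₁) with C_V = 3R/2 = 12.47 J mol⁻¹ K⁻¹.
ΔS = 2.31 × 12.47 × ln(103.15/237.75) = -24.1 J/K.

ΔS = -24.1 J/K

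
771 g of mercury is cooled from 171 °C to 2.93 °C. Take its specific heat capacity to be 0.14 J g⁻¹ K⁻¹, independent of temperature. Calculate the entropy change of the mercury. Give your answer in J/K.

In kelvin: T₁ = 444.15 K, T₂ = 276.08 K. ΔS = ∫dQ_rev/T = m c ln(T₂/T₁) = 771 × 0.14 × ln(276.08/444.15) = -51.3 J/K.

ΔS = -51.3 J/K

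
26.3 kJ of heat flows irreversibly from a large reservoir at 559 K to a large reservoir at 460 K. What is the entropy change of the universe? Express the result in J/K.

ΔS_total = 10.1 J/K

ΔS_hot = −Q/T_H = −26300/559 = -47.05 J/K and ΔS_cold = +Q/T_C = 26300/460 = 57.17 J/K.
ΔS_total = -47.05 + 57.17 = 10.1 J/K, positive as the second law requires.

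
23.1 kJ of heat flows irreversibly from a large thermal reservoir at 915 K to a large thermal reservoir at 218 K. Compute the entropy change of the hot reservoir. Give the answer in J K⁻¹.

ΔS_hot = -25.2 J/K

The hot reservoir loses heat Q, so ΔS_hot = −Q/T_H = −23100/915 = -25.2 J/K.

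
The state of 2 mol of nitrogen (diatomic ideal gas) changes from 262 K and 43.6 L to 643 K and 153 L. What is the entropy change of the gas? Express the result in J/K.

ΔS = 58.2 J/K

Entropy is a state function: ΔS = nC_V ln(T₂/T₁) + nR ln(V₂/V₁), with C_V = 5R/2 = 20.79 J mol⁻¹ K⁻¹ for a diatomic ideal gas.
ΔS = 2 × [20.79 × ln(643/262) + 8.314 × ln(153/43.6)] = 58.2 J/K.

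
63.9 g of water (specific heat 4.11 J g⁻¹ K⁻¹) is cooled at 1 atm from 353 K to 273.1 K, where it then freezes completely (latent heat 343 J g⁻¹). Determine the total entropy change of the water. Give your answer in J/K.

Cooling step: ΔS₁ = m c ln(T_tr/T_i) = 63.9 × 4.11 × ln(273.1/353) = -67.4 J/K.
Phase change: ΔS₂ = −mL/T_tr = −63.9 × 343 / 273.1 = -80.26 J/K.
ΔS_total = (-67.4) + (-80.26) = -148 J/K.

ΔS = -148 J/K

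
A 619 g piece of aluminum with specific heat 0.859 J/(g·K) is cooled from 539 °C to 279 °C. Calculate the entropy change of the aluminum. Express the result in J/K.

ΔS = -205 J/K

In kelvin: T₁ = 812.15 K, T₂ = 552.15 K. ΔS = ∫dQ_rev/T = m c ln(T₂/T₁) = 619 × 0.859 × ln(552.15/812.15) = -205 J/K.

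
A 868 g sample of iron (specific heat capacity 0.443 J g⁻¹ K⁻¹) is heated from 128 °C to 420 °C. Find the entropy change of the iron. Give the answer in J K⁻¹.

ΔS = 210 J/K

In kelvin: T₁ = 401.15 K, T₂ = 693.15 K. ΔS = ∫dQ_rev/T = m c ln(T₂/T₁) = 868 × 0.443 × ln(693.15/401.15) = 210 J/K.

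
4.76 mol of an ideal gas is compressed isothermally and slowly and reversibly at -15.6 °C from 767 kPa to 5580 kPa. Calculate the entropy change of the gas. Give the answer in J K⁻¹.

ΔS_gas = -78.5 J/K

For an isothermal ideal gas ΔS_gas = nR ln(P₁/P₂) = 4.76 × 8.314 × ln(767/5580) = -78.5 J/K.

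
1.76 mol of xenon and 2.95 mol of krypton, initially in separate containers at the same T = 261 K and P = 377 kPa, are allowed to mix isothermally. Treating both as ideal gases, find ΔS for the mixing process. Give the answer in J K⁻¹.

Mole fractions: x_A = 1.76/4.71 = 0.374, x_B = 0.626.
ΔS_mix = −R(n_A ln x_A + n_B ln x_B) = −8.314 × (1.76 ln 0.374 + 2.95 ln 0.626) = 25.9 J/K.

ΔS_mix = 25.9 J/K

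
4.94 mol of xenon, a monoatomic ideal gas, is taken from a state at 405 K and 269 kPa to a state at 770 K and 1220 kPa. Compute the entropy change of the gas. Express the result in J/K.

ΔS = nC_p ln(T₂/T₁) − nR ln(P₂/P₁), with C_p = 5R/2 = 20.79 J mol⁻¹ K⁻¹ for a monoatomic ideal gas.
ΔS = 4.94 × [20.79 × ln(770/405) − 8.314 × ln(1220/269)] = 3.88 J/K.

ΔS = 3.88 J/K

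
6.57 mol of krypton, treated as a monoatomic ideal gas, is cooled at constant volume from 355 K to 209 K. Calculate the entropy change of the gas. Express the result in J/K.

ΔS = -43.4 J/K

At constant volume, ΔS = nC_V ln(T₂/T₁) with C_V = 3R/2 = 12.47 J mol⁻¹ K⁻¹.
ΔS = 6.57 × 12.47 × ln(209/355) = -43.4 J/K.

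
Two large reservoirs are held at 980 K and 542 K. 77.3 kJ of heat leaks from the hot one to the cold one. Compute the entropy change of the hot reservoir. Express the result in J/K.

ΔS_hot = -78.9 J/K

The hot reservoir loses heat Q, so ΔS_hot = −Q/T_H = −77300/980 = -78.9 J/K.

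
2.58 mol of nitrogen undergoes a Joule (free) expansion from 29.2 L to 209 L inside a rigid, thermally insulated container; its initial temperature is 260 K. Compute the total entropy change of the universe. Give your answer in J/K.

No heat is exchanged and no work is done, so the ideal-gas temperature stays constant.
Entropy is a state function; using a reversible isothermal path, ΔS_gas = nR ln(V₂/V₁) = 2.58 × 8.314 × ln(209/29.2) = 42.2 J/K.
The insulated surroundings exchange no heat, so ΔS_surr = 0 and ΔS_universe = ΔS_gas.

ΔS_universe = 42.2 J/K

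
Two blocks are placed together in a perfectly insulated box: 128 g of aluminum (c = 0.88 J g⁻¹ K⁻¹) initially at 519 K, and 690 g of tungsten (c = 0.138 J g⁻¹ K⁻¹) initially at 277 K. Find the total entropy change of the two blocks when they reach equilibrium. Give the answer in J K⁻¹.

ΔS_total = 9.84 J/K

Energy balance: T_f = (m₁c₁T₁ + m₂c₂T₂)/(m₁c₁ + m₂c₂) = 408.14 K.
ΔS₁ = m₁c₁ ln(T_f/T₁) = 112.64 × ln(408.14/519) = -27.07 J/K.
ΔS₂ = m₂c₂ ln(T_f/T₂) = 95.22 × ln(408.14/277) = 36.91 J/K.
ΔS_total = -27.07 + 36.91 = 9.84 J/K.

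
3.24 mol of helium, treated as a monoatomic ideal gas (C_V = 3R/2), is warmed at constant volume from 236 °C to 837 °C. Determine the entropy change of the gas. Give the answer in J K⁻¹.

ΔS = 31.5 J/K

In kelvin: T₁ = 509.15 K, T₂ = 1110.15 K. At constant volume, ΔS = nC_V ln(T₂/T₁) with C_V = 3R/2 = 12.47 J mol⁻¹ K⁻¹.
ΔS = 3.24 × 12.47 × ln(1110.15/509.15) = 31.5 J/K.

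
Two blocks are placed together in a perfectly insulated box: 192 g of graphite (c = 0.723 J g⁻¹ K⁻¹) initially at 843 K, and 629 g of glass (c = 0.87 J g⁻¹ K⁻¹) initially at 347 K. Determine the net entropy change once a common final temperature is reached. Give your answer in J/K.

ΔS_total = 51.1 J/K

Energy balance: T_f = (m₁c₁T₁ + m₂c₂T₂)/(m₁c₁ + m₂c₂) = 447.36 K.
ΔS₁ = m₁c₁ ln(T_f/T₁) = 138.816 × ln(447.36/843) = -87.954 J/K.
ΔS₂ = m₂c₂ ln(T_f/T₂) = 547.23 × ln(447.36/347) = 139.02 J/K.
ΔS_total = -87.954 + 139.02 = 51.1 J/K.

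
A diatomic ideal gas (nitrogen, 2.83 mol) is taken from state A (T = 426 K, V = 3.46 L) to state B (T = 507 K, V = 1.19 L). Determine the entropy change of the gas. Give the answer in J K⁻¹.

Entropy is a state function: ΔS = nC_V ln(T₂/T₁) + nR ln(V₂/V₁), with C_V = 5R/2 = 20.79 J mol⁻¹ K⁻¹ for a diatomic ideal gas.
ΔS = 2.83 × [20.79 × ln(507/426) + 8.314 × ln(1.19/3.46)] = -14.9 J/K.

ΔS = -14.9 J/K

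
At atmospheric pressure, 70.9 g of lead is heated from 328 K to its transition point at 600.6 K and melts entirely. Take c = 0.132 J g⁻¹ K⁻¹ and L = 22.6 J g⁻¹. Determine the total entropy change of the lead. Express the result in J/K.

Warming step: ΔS₁ = m c ln(T_tr/T_i) = 70.9 × 0.132 × ln(600.6/328) = 5.661 J/K.
Phase change: ΔS₂ = +mL/T_tr = 70.9 × 22.6 / 600.6 = 2.668 J/K.
ΔS_total = (5.661) + (2.668) = 8.33 J/K.

ΔS = 8.33 J/K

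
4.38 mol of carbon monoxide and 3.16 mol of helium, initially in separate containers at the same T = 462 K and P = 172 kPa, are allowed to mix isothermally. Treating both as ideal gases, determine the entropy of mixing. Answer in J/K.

Mole fractions: x_A = 4.38/7.54 = 0.581, x_B = 0.419.
ΔS_mix = −R(n_A ln x_A + n_B ln x_B) = −8.314 × (4.38 ln 0.581 + 3.16 ln 0.419) = 42.6 J/K.

ΔS_mix = 42.6 J/K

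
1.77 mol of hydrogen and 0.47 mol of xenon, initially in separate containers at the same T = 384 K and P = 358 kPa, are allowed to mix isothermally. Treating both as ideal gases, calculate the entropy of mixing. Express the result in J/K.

ΔS_mix = 9.57 J/K

Mole fractions: x_A = 1.77/2.24 = 0.79, x_B = 0.21.
ΔS_mix = −R(n_A ln x_A + n_B ln x_B) = −8.314 × (1.77 ln 0.79 + 0.47 ln 0.21) = 9.57 J/K.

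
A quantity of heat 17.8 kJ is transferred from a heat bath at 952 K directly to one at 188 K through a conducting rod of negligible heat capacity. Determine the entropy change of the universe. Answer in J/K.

ΔS_hot = −Q/T_H = −17800/952 = -18.7 J/K and ΔS_cold = +Q/T_C = 17800/188 = 94.68 J/K.
ΔS_total = -18.7 + 94.68 = 76 J/K, positive as the second law requires.

ΔS_total = 76 J/K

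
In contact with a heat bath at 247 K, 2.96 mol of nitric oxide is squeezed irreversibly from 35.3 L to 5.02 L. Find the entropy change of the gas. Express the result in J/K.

Entropy is a state function, so ΔS_gas depends only on the end states.
For an isothermal ideal gas ΔS_gas = nR ln(V₂/V₁) = 2.96 × 8.314 × ln(5.02/35.3) = -48 J/K.

ΔS_gas = -48 J/K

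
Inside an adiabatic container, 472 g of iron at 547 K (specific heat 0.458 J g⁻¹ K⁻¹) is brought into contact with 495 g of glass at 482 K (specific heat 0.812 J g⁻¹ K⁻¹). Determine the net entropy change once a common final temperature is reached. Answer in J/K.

ΔS_total = 1.14 J/K

Energy balance: T_f = (m₁c₁T₁ + m₂c₂T₂)/(m₁c₁ + m₂c₂) = 504.73 K.
ΔS₁ = m₁c₁ ln(T_f/T₁) = 216.176 × ln(504.73/547) = -17.38 J/K.
ΔS₂ = m₂c₂ ln(T_f/T₂) = 401.94 × ln(504.73/482) = 18.52 J/K.
ΔS_total = -17.38 + 18.52 = 1.14 J/K.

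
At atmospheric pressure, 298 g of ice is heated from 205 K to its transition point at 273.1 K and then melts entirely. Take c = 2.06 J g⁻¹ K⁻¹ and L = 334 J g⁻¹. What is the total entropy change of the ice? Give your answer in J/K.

ΔS = 541 J/K

Warming step: ΔS₁ = m c ln(T_tr/T_i) = 298 × 2.06 × ln(273.1/205) = 176.1 J/K.
Phase change: ΔS₂ = +mL/T_tr = 298 × 334 / 273.1 = 364.5 J/K.
ΔS_total = (176.1) + (364.5) = 541 J/K.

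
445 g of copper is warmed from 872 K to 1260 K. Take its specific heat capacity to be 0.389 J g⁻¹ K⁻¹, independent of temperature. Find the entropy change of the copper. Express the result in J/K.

ΔS = 63.7 J/K

ΔS = ∫dQ_rev/T = m c ln(T₂/T₁) = 445 × 0.389 × ln(1260/872) = 63.7 J/K.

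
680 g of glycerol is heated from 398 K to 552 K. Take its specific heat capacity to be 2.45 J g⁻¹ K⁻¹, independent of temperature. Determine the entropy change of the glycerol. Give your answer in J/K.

ΔS = ∫dQ_rev/T = m c ln(T₂/T₁) = 680 × 2.45 × ln(552/398) = 545 J/K.

ΔS = 545 J/K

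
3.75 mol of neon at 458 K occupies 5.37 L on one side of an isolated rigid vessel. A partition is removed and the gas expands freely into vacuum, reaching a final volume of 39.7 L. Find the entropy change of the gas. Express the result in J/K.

No heat is exchanged and no work is done, so the ideal-gas temperature stays constant.
Entropy is a state function; using a reversible isothermal path, ΔS_gas = nR ln(V₂/V₁) = 3.75 × 8.314 × ln(39.7/5.37) = 62.4 J/K.

ΔS_gas = 62.4 J/K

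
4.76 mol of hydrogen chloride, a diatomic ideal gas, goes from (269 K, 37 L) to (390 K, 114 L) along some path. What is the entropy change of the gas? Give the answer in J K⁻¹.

Entropy is a state function: ΔS = nC_V ln(T₂/T₁) + nR ln(V₂/V₁), with C_V = 5R/2 = 20.79 J mol⁻¹ K⁻¹ for a diatomic ideal gas.
ΔS = 4.76 × [20.79 × ln(390/269) + 8.314 × ln(114/37)] = 81.3 J/K.

ΔS = 81.3 J/K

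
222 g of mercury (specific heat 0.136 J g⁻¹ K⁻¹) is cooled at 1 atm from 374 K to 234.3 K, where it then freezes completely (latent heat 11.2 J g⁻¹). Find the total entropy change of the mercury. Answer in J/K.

Cooling step: ΔS₁ = m c ln(T_tr/T_i) = 222 × 0.136 × ln(234.3/374) = -14.12 J/K.
Phase change: ΔS₂ = −mL/T_tr = −222 × 11.2 / 234.3 = -10.61 J/K.
ΔS_total = (-14.12) + (-10.61) = -24.7 J/K.

ΔS = -24.7 J/K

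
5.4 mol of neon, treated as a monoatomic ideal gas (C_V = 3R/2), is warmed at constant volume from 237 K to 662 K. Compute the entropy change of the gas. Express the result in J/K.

At constant volume, ΔS = nC_V ln(T₂/T₁) with C_V = 3R/2 = 12.47 J mol⁻¹ K⁻¹.
ΔS = 5.4 × 12.47 × ln(662/237) = 69.2 J/K.

ΔS = 69.2 J/K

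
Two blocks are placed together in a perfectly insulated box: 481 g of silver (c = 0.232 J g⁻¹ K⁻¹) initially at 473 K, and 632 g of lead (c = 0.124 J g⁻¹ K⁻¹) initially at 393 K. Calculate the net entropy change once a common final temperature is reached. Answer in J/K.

ΔS_total = 0.781 J/K

Energy balance: T_f = (m₁c₁T₁ + m₂c₂T₂)/(m₁c₁ + m₂c₂) = 440 K.
ΔS₁ = m₁c₁ ln(T_f/T₁) = 111.592 × ln(440/473) = -8.071 J/K.
ΔS₂ = m₂c₂ ln(T_f/T₂) = 78.368 × ln(440/393) = 8.852 J/K.
ΔS_total = -8.071 + 8.852 = 0.781 J/K.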